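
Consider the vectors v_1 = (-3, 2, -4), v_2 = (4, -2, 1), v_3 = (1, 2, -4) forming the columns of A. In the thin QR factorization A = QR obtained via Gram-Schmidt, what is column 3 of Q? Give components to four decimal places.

e_3 = (0.4150, 0.8992, 0.1383)

v_1 = (-3, 2, -4); ‖v_1‖ = 5.3852, so e_1 = (-0.5571, 0.3714, -0.7428).
e_1·v_2 = (-0.5571)·4 + 0.3714·(-2) + (-0.7428)·1 = -3.7139.
u_2 = v_2 + 3.7139·e_1 = (1.9310, -0.6207, -1.7586).
‖u_2‖ = 2.6846, so e_2 = (0.7193, -0.2312, -0.6551).
e_1·v_3 = (-0.5571)·1 + 0.3714·2 + (-0.7428)·(-4) = 3.1568; e_2·v_3 = 0.7193·1 + (-0.2312)·2 + (-0.6551)·(-4) = 2.8772.
u_3 = v_3 − 3.1568·e_1 − 2.8772·e_2 = (0.6890, 1.4928, 0.2297).
‖u_3‖ = 1.6601, so e_3 = (0.4150, 0.8992, 0.1383).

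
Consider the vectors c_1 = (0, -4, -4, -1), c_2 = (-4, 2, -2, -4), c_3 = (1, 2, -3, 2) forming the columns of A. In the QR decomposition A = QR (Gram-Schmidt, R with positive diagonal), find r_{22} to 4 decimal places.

r_{22} = 6.2861

e_1 = c_1/‖c_1‖ = (0, -4, -4, -1)/5.7446 = (0.0000, -0.6963, -0.6963, -0.1741).
r_{12} = e_1·c_2 = 0.6963.
u_2 = c_2 − 0.6963·e_1 = (-4.0000, 2.4848, -1.5152, -3.8788).
r_{22} = ‖u_2‖ = 6.2861.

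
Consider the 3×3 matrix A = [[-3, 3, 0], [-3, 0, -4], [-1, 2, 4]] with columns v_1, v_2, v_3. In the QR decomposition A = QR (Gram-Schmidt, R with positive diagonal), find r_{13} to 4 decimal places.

v_1 = (-3, -3, -1); ‖v_1‖ = 4.3589, so q_1 = (-0.6882, -0.6882, -0.2294).
r_{13} = q_1·v_3 = 1.8353.

r_{13} = 1.8353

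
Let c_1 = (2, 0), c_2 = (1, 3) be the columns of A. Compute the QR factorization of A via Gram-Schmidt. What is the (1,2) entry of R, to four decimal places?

r_{12} = 1.0000

e_1 = c_1/‖c_1‖ = (2, 0)/2.0000 = (1.0000, 0.0000).
r_{12} = e_1·c_2 = 1.0000.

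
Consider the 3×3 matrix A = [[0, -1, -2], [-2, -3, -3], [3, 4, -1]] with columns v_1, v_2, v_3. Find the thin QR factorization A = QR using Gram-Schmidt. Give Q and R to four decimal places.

Q = [[0.0000, -0.9636, 0.2673], [-0.5547, -0.2224, -0.8018], [0.8321, -0.1482, -0.5345]], R = [[3.6056, 4.9923, 0.8321], [0.0000, 1.0377, 2.7426], [0.0000, 0.0000, 2.4054]]

v_1 = (0, -2, 3); ‖v_1‖ = 3.6056, so q_1 = (0.0000, -0.5547, 0.8321).
q_1·v_2 = 0.0000·(-1) + (-0.5547)·(-3) + 0.8321·4 = 4.9923.
u_2 = v_2 − 4.9923·q_1 = (-1.0000, -0.2308, -0.1538).
‖u_2‖ = 1.0377, so q_2 = (-0.9636, -0.2224, -0.1482).
q_1·v_3 = 0.0000·(-2) + (-0.5547)·(-3) + 0.8321·(-1) = 0.8321; q_2·v_3 = (-0.9636)·(-2) + (-0.2224)·(-3) + (-0.1482)·(-1) = 2.7426.
u_3 = v_3 − 0.8321·q_1 − 2.7426·q_2 = (0.6429, -1.9286, -1.2857).
‖u_3‖ = 2.4054, so q_3 = (0.2673, -0.8018, -0.5345).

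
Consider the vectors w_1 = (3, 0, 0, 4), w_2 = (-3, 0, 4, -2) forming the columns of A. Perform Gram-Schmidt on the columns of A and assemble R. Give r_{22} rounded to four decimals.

e_1 = w_1/‖w_1‖ = (3, 0, 0, 4)/5.0000 = (0.6000, 0.0000, 0.0000, 0.8000).
r_{12} = e_1·w_2 = -3.4000.
u_2 = w_2 + 3.4000·e_1 = (-0.9600, 0.0000, 4.0000, 0.7200).
r_{22} = ‖u_2‖ = 4.1761.

r_{22} = 4.1761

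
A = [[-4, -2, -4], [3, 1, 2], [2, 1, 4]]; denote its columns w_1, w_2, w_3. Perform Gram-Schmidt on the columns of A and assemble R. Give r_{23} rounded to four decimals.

r_{23} = 1.3287

w_1 = (-4, 3, 2); ‖w_1‖ = 5.3852, so q_1 = (-0.7428, 0.5571, 0.3714).
q_1·w_2 = (-0.7428)·(-2) + 0.5571·1 + 0.3714·1 = 2.4140.
u_2 = w_2 − 2.4140·q_1 = (-0.2069, -0.3448, 0.1034).
‖u_2‖ = 0.4152, so q_2 = (-0.4983, -0.8305, 0.2491).
r_{23} = q_2·w_3 = 1.3287.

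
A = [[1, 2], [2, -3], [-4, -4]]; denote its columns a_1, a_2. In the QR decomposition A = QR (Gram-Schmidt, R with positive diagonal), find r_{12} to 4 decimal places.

a_1 = (1, 2, -4); ‖a_1‖ = 4.5826, so e_1 = (0.2182, 0.4364, -0.8729).
r_{12} = e_1·a_2 = 2.6186.

r_{12} = 2.6186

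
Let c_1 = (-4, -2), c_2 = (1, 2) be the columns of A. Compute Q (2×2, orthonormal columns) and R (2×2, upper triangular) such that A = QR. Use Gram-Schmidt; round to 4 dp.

Q = [[-0.8944, -0.4472], [-0.4472, 0.8944]], R = [[4.4721, -1.7889], [0.0000, 1.3416]]

c_1 = (-4, -2); ‖c_1‖ = 4.4721, so q_1 = (-0.8944, -0.4472).
q_1·c_2 = (-0.8944)·1 + (-0.4472)·2 = -1.7889.
u_2 = c_2 + 1.7889·q_1 = (-0.6000, 1.2000).
‖u_2‖ = 1.3416, so q_2 = (-0.4472, 0.8944).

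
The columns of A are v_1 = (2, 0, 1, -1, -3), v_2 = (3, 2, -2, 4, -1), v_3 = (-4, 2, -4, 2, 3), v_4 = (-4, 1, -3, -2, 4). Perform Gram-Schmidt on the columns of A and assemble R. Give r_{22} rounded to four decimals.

r_{22} = 5.7793

v_1 = (2, 0, 1, -1, -3); ‖v_1‖ = 3.8730, so q_1 = (0.5164, 0.0000, 0.2582, -0.2582, -0.7746).
q_1·v_2 = 0.5164·3 + 0.0000·2 + 0.2582·(-2) + (-0.2582)·4 + (-0.7746)·(-1) = 0.7746.
u_2 = v_2 − 0.7746·q_1 = (2.6000, 2.0000, -2.2000, 4.2000, -0.4000).
r_{22} = ‖u_2‖ = 5.7793.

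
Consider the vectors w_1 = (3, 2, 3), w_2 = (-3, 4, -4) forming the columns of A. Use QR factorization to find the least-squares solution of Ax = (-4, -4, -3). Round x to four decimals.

x = (-1.4802, -0.2742)

w_1 = (3, 2, 3); ‖w_1‖ = 4.6904, so e_1 = (0.6396, 0.4264, 0.6396).
e_1·w_2 = 0.6396·(-3) + 0.4264·4 + 0.6396·(-4) = -2.7716.
u_2 = w_2 + 2.7716·e_1 = (-1.2273, 5.1818, -2.2273).
‖u_2‖ = 5.7722, so e_2 = (-0.2126, 0.8977, -0.3859).
Qᵀb = (-6.1828, -1.5828).
Back-substitute: x_2 = -1.5828/5.7722 = -0.2742.
x_1 = (-6.1828 + 2.7716·(-0.2742))/4.6904 = -1.4802.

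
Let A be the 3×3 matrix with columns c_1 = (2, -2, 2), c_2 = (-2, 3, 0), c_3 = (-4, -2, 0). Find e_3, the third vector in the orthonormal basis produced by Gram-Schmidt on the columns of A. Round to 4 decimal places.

e_3 = (-0.8018, -0.5345, 0.2673)

e_1 = c_1/‖c_1‖ = (2, -2, 2)/3.4641 = (0.5774, -0.5774, 0.5774).
r_{12} = e_1·c_2 = -2.8868.
u_2 = c_2 + 2.8868·e_1 = (-0.3333, 1.3333, 1.6667).
‖u_2‖ = 2.1602, so e_2 = (-0.1543, 0.6172, 0.7715).
r_{13} = e_1·c_3 = -1.1547; r_{23} = e_2·c_3 = -0.6172.
u_3 = c_3 + 1.1547·e_1 + 0.6172·e_2 = (-3.4286, -2.2857, 1.1429).
‖u_3‖ = 4.2762, so e_3 = (-0.8018, -0.5345, 0.2673).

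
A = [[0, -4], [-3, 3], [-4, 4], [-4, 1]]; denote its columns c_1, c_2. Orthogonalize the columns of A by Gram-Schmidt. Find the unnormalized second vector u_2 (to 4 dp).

u_2 = (-4.0000, 0.8780, 1.1707, -1.8293)

c_1 = (0, -3, -4, -4); ‖c_1‖ = 6.4031, so e_1 = (0.0000, -0.4685, -0.6247, -0.6247).
e_1·c_2 = 0.0000·(-4) + (-0.4685)·3 + (-0.6247)·4 + (-0.6247)·1 = -4.5290.
u_2 = c_2 + 4.5290·e_1 = (-4.0000, 0.8780, 1.1707, -1.8293).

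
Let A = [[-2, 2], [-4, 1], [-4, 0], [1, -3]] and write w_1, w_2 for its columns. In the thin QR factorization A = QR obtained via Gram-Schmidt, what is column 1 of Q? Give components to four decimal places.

e_1 = (-0.3288, -0.6576, -0.6576, 0.1644)

w_1 = (-2, -4, -4, 1); ‖w_1‖ = 6.0828, so e_1 = (-0.3288, -0.6576, -0.6576, 0.1644).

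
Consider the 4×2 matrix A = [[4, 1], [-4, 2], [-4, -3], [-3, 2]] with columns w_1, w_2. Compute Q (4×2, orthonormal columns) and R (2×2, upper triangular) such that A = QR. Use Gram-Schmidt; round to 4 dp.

Q = [[0.5298, 0.2030], [-0.5298, 0.5055], [-0.5298, -0.6753], [-0.3974, 0.4972]], R = [[7.5498, 0.2649], [0.0000, 4.2344]]

q_1 = w_1/‖w_1‖ = (4, -4, -4, -3)/7.5498 = (0.5298, -0.5298, -0.5298, -0.3974).
r_{12} = q_1·w_2 = 0.2649.
u_2 = w_2 − 0.2649·q_1 = (0.8596, 2.1404, -2.8596, 2.1053).
‖u_2‖ = 4.2344, so q_2 = (0.2030, 0.5055, -0.6753, 0.4972).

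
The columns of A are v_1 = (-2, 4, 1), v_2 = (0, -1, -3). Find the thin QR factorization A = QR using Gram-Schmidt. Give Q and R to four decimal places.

Q = [[-0.4364, -0.2408], [0.8729, 0.1204], [0.2182, -0.9631]], R = [[4.5826, -1.5275], [0.0000, 2.7689]]

v_1 = (-2, 4, 1); ‖v_1‖ = 4.5826, so q_1 = (-0.4364, 0.8729, 0.2182).
q_1·v_2 = (-0.4364)·0 + 0.8729·(-1) + 0.2182·(-3) = -1.5275.
u_2 = v_2 + 1.5275·q_1 = (-0.6667, 0.3333, -2.6667).
‖u_2‖ = 2.7689, so q_2 = (-0.2408, 0.1204, -0.9631).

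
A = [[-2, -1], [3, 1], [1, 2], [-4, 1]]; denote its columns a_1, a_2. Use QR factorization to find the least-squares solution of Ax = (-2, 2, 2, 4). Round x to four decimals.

x = (-0.3184, 1.8507)

a_1 = (-2, 3, 1, -4); ‖a_1‖ = 5.4772, so q_1 = (-0.3651, 0.5477, 0.1826, -0.7303).
q_1·a_2 = (-0.3651)·(-1) + 0.5477·1 + 0.1826·2 + (-0.7303)·1 = 0.5477.
u_2 = a_2 − 0.5477·q_1 = (-0.8000, 0.7000, 1.9000, 1.4000).
‖u_2‖ = 2.5884, so q_2 = (-0.3091, 0.2704, 0.7340, 0.5409).
Qᵀb = (-0.7303, 4.7905).
Back-substitute: x_2 = 4.7905/2.5884 = 1.8507.
x_1 = (-0.7303 − 0.5477·1.8507)/5.4772 = -0.3184.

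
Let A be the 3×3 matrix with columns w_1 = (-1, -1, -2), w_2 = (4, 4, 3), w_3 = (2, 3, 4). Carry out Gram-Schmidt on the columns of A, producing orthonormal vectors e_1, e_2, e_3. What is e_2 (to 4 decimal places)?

w_1 = (-1, -1, -2); ‖w_1‖ = 2.4495, so e_1 = (-0.4082, -0.4082, -0.8165).
e_1·w_2 = (-0.4082)·4 + (-0.4082)·4 + (-0.8165)·3 = -5.7155.
u_2 = w_2 + 5.7155·e_1 = (1.6667, 1.6667, -1.6667).
‖u_2‖ = 2.8868, so e_2 = (0.5774, 0.5774, -0.5774).

e_2 = (0.5774, 0.5774, -0.5774)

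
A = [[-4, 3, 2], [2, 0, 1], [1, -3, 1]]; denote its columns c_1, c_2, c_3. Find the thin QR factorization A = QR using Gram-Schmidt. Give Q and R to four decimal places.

c_1 = (-4, 2, 1); ‖c_1‖ = 4.5826, so q_1 = (-0.8729, 0.4364, 0.2182).
q_1·c_2 = (-0.8729)·3 + 0.4364·0 + 0.2182·(-3) = -3.2733.
u_2 = c_2 + 3.2733·q_1 = (0.1429, 1.4286, -2.2857).
‖u_2‖ = 2.6992, so q_2 = (0.0529, 0.5293, -0.8468).
q_1·c_3 = (-0.8729)·2 + 0.4364·1 + 0.2182·1 = -1.0911; q_2·c_3 = 0.0529·2 + 0.5293·1 + (-0.8468)·1 = -0.2117.
u_3 = c_3 + 1.0911·q_1 + 0.2117·q_2 = (1.0588, 1.5882, 1.0588).
‖u_3‖ = 2.1828, so q_3 = (0.4851, 0.7276, 0.4851).

Q = [[-0.8729, 0.0529, 0.4851], [0.4364, 0.5293, 0.7276], [0.2182, -0.8468, 0.4851]], R = [[4.5826, -3.2733, -1.0911], [0.0000, 2.6992, -0.2117], [0.0000, 0.0000, 2.1828]]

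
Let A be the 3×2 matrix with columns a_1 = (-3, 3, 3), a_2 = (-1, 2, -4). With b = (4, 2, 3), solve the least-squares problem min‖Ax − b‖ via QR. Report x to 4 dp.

x = (0.0484, -0.5645)

q_1 = a_1/‖a_1‖ = (-3, 3, 3)/5.1962 = (-0.5774, 0.5774, 0.5774).
r_{12} = q_1·a_2 = -0.5774.
u_2 = a_2 + 0.5774·q_1 = (-1.3333, 2.3333, -3.6667).
‖u_2‖ = 4.5461, so q_2 = (-0.2933, 0.5133, -0.8066).
Qᵀb = (0.5774, -2.5663).
Back-substitute: x_2 = -2.5663/4.5461 = -0.5645.
x_1 = (0.5774 + 0.5774·(-0.5645))/5.1962 = 0.0484.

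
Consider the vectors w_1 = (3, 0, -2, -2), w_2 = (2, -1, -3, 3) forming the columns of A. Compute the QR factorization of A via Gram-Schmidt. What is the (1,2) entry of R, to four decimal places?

r_{12} = 1.4552

w_1 = (3, 0, -2, -2); ‖w_1‖ = 4.1231, so q_1 = (0.7276, 0.0000, -0.4851, -0.4851).
r_{12} = q_1·w_2 = 1.4552.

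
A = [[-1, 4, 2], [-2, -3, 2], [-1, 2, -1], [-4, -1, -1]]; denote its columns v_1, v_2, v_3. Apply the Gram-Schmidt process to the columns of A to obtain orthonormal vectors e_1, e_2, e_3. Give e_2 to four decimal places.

e_2 = (0.7729, -0.4873, 0.4033, -0.0504)

e_1 = v_1/‖v_1‖ = (-1, -2, -1, -4)/4.6904 = (-0.2132, -0.4264, -0.2132, -0.8528).
r_{12} = e_1·v_2 = 0.8528.
u_2 = v_2 − 0.8528·e_1 = (4.1818, -2.6364, 2.1818, -0.2727).
‖u_2‖ = 5.4104, so e_2 = (0.7729, -0.4873, 0.4033, -0.0504).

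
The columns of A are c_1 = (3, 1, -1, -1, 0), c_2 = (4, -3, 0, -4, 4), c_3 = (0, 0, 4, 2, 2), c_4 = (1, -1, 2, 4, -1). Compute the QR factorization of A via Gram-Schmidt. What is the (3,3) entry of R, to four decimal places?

q_1 = c_1/‖c_1‖ = (3, 1, -1, -1, 0)/3.4641 = (0.8660, 0.2887, -0.2887, -0.2887, 0.0000).
r_{12} = q_1·c_2 = 3.7528.
u_2 = c_2 − 3.7528·q_1 = (0.7500, -4.0833, 1.0833, -2.9167, 4.0000).
‖u_2‖ = 6.5511, so q_2 = (0.1145, -0.6233, 0.1654, -0.4452, 0.6106).
r_{13} = q_1·c_3 = -1.7321; r_{23} = q_2·c_3 = 0.9922.
u_3 = c_3 + 1.7321·q_1 − 0.9922·q_2 = (1.3864, 1.1184, 3.3359, 1.9417, 1.3942).
r_{33} = ‖u_3‖ = 4.4739.

r_{33} = 4.4739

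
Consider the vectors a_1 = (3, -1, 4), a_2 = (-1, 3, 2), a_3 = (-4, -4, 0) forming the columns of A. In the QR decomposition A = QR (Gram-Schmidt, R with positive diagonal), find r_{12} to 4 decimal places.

a_1 = (3, -1, 4); ‖a_1‖ = 5.0990, so e_1 = (0.5883, -0.1961, 0.7845).
r_{12} = e_1·a_2 = 0.3922.

r_{12} = 0.3922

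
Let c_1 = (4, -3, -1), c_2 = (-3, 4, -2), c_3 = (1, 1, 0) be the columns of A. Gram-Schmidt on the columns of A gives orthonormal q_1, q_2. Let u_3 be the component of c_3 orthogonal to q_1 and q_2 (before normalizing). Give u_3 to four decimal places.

q_1 = c_1/‖c_1‖ = (4, -3, -1)/5.0990 = (0.7845, -0.5883, -0.1961).
r_{12} = q_1·c_2 = -4.3146.
u_2 = c_2 + 4.3146·q_1 = (0.3846, 1.4615, -2.8462).
‖u_2‖ = 3.2225, so q_2 = (0.1194, 0.4535, -0.8832).
r_{13} = q_1·c_3 = 0.1961; r_{23} = q_2·c_3 = 0.5729.
u_3 = c_3 − 0.1961·q_1 − 0.5729·q_2 = (0.7778, 0.8556, 0.5444).

u_3 = (0.7778, 0.8556, 0.5444)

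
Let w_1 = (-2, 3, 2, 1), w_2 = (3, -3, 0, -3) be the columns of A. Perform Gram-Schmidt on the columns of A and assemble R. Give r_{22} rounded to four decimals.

w_1 = (-2, 3, 2, 1); ‖w_1‖ = 4.2426, so e_1 = (-0.4714, 0.7071, 0.4714, 0.2357).
e_1·w_2 = (-0.4714)·3 + 0.7071·(-3) + 0.4714·0 + 0.2357·(-3) = -4.2426.
u_2 = w_2 + 4.2426·e_1 = (1.0000, 0.0000, 2.0000, -2.0000).
r_{22} = ‖u_2‖ = 3.0000.

r_{22} = 3.0000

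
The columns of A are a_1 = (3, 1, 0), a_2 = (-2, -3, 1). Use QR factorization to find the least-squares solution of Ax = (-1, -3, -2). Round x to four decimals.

a_1 = (3, 1, 0); ‖a_1‖ = 3.1623, so q_1 = (0.9487, 0.3162, 0.0000).
q_1·a_2 = 0.9487·(-2) + 0.3162·(-3) + 0.0000·1 = -2.8460.
u_2 = a_2 + 2.8460·q_1 = (0.7000, -2.1000, 1.0000).
‖u_2‖ = 2.4290, so q_2 = (0.2882, -0.8646, 0.4117).
Qᵀb = (-1.8974, 1.4821).
Back-substitute: x_2 = 1.4821/2.4290 = 0.6102.
x_1 = (-1.8974 + 2.8460·0.6102)/3.1623 = -0.0508.

x = (-0.0508, 0.6102)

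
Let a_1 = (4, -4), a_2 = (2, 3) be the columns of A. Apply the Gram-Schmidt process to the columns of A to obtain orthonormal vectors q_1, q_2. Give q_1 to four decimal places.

q_1 = (0.7071, -0.7071)

a_1 = (4, -4); ‖a_1‖ = 5.6569, so q_1 = (0.7071, -0.7071).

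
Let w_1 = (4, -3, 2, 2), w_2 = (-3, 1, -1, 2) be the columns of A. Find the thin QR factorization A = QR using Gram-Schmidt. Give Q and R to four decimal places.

q_1 = w_1/‖w_1‖ = (4, -3, 2, 2)/5.7446 = (0.6963, -0.5222, 0.3482, 0.3482).
r_{12} = q_1·w_2 = -2.2630.
u_2 = w_2 + 2.2630·q_1 = (-1.4242, -0.1818, -0.2121, 2.7879).
‖u_2‖ = 3.1431, so q_2 = (-0.4531, -0.0578, -0.0675, 0.8870).

Q = [[0.6963, -0.4531], [-0.5222, -0.0578], [0.3482, -0.0675], [0.3482, 0.8870]], R = [[5.7446, -2.2630], [0.0000, 3.1431]]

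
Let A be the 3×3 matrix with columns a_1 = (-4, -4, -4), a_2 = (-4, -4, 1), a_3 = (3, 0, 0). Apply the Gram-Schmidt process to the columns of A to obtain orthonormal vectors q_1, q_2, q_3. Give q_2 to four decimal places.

q_2 = (-0.4082, -0.4082, 0.8165)

a_1 = (-4, -4, -4); ‖a_1‖ = 6.9282, so q_1 = (-0.5774, -0.5774, -0.5774).
q_1·a_2 = (-0.5774)·(-4) + (-0.5774)·(-4) + (-0.5774)·1 = 4.0415.
u_2 = a_2 − 4.0415·q_1 = (-1.6667, -1.6667, 3.3333).
‖u_2‖ = 4.0825, so q_2 = (-0.4082, -0.4082, 0.8165).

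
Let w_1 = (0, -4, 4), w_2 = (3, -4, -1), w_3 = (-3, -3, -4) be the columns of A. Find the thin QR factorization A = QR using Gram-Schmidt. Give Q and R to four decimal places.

Q = [[0.0000, 0.6470, -0.7625], [-0.7071, -0.5392, -0.4575], [0.7071, -0.5392, -0.4575]], R = [[5.6569, 2.1213, -0.7071], [0.0000, 4.6368, 1.8332], [0.0000, 0.0000, 5.4899]]

e_1 = w_1/‖w_1‖ = (0, -4, 4)/5.6569 = (0.0000, -0.7071, 0.7071).
r_{12} = e_1·w_2 = 2.1213.
u_2 = w_2 − 2.1213·e_1 = (3.0000, -2.5000, -2.5000).
‖u_2‖ = 4.6368, so e_2 = (0.6470, -0.5392, -0.5392).
r_{13} = e_1·w_3 = -0.7071; r_{23} = e_2·w_3 = 1.8332.
u_3 = w_3 + 0.7071·e_1 − 1.8332·e_2 = (-4.1860, -2.5116, -2.5116).
‖u_3‖ = 5.4899, so e_3 = (-0.7625, -0.4575, -0.4575).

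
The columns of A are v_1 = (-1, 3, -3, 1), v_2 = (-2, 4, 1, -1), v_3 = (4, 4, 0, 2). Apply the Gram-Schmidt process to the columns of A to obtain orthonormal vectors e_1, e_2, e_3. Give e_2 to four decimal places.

e_2 = (-0.3638, 0.6063, 0.6063, -0.3638)

e_1 = v_1/‖v_1‖ = (-1, 3, -3, 1)/4.4721 = (-0.2236, 0.6708, -0.6708, 0.2236).
r_{12} = e_1·v_2 = 2.2361.
u_2 = v_2 − 2.2361·e_1 = (-1.5000, 2.5000, 2.5000, -1.5000).
‖u_2‖ = 4.1231, so e_2 = (-0.3638, 0.6063, 0.6063, -0.3638).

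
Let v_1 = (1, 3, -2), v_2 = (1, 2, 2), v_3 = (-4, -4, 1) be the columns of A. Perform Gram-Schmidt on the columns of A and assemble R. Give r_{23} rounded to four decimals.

r_{23} = -2.1249

v_1 = (1, 3, -2); ‖v_1‖ = 3.7417, so e_1 = (0.2673, 0.8018, -0.5345).
e_1·v_2 = 0.2673·1 + 0.8018·2 + (-0.5345)·2 = 0.8018.
u_2 = v_2 − 0.8018·e_1 = (0.7857, 1.3571, 2.4286).
‖u_2‖ = 2.8909, so e_2 = (0.2718, 0.4695, 0.8401).
r_{23} = e_2·v_3 = -2.1249.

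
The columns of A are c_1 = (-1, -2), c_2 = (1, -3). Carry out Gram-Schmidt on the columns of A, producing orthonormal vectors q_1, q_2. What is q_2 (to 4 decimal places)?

q_2 = (0.8944, -0.4472)

c_1 = (-1, -2); ‖c_1‖ = 2.2361, so q_1 = (-0.4472, -0.8944).
q_1·c_2 = (-0.4472)·1 + (-0.8944)·(-3) = 2.2361.
u_2 = c_2 − 2.2361·q_1 = (2.0000, -1.0000).
‖u_2‖ = 2.2361, so q_2 = (0.8944, -0.4472).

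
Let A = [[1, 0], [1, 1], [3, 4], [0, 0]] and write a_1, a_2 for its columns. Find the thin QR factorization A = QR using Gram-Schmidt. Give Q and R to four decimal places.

Q = [[0.3015, -0.9239], [0.3015, -0.1421], [0.9045, 0.3553], [0.0000, 0.0000]], R = [[3.3166, 3.9196], [0.0000, 1.2792]]

a_1 = (1, 1, 3, 0); ‖a_1‖ = 3.3166, so e_1 = (0.3015, 0.3015, 0.9045, 0.0000).
e_1·a_2 = 0.3015·0 + 0.3015·1 + 0.9045·4 + 0.0000·0 = 3.9196.
u_2 = a_2 − 3.9196·e_1 = (-1.1818, -0.1818, 0.4545, 0.0000).
‖u_2‖ = 1.2792, so e_2 = (-0.9239, -0.1421, 0.3553, 0.0000).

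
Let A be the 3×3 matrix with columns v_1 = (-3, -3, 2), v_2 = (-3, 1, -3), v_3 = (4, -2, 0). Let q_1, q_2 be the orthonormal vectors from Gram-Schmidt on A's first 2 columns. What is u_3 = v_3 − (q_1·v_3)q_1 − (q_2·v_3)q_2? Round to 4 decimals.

u_3 = (0.9713, -2.0813, -1.6651)

v_1 = (-3, -3, 2); ‖v_1‖ = 4.6904, so q_1 = (-0.6396, -0.6396, 0.4264).
q_1·v_2 = (-0.6396)·(-3) + (-0.6396)·1 + 0.4264·(-3) = 0.0000.
u_2 = v_2 − 0.0000·q_1 = (-3.0000, 1.0000, -3.0000).
‖u_2‖ = 4.3589, so q_2 = (-0.6882, 0.2294, -0.6882).
q_1·v_3 = (-0.6396)·4 + (-0.6396)·(-2) + 0.4264·0 = -1.2792; q_2·v_3 = (-0.6882)·4 + 0.2294·(-2) + (-0.6882)·0 = -3.2118.
u_3 = v_3 + 1.2792·q_1 + 3.2118·q_2 = (0.9713, -2.0813, -1.6651).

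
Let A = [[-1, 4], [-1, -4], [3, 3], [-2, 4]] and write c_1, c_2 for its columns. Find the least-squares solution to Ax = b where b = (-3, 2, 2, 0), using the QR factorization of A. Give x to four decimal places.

x = (0.4836, -0.2541)

c_1 = (-1, -1, 3, -2); ‖c_1‖ = 3.8730, so q_1 = (-0.2582, -0.2582, 0.7746, -0.5164).
q_1·c_2 = (-0.2582)·4 + (-0.2582)·(-4) + 0.7746·3 + (-0.5164)·4 = 0.2582.
u_2 = c_2 − 0.2582·q_1 = (4.0667, -3.9333, 2.8000, 4.1333).
‖u_2‖ = 7.5454, so q_2 = (0.5390, -0.5213, 0.3711, 0.5478).
Qᵀb = (1.8074, -1.9173).
Back-substitute: x_2 = -1.9173/7.5454 = -0.2541.
x_1 = (1.8074 − 0.2582·(-0.2541))/3.8730 = 0.4836.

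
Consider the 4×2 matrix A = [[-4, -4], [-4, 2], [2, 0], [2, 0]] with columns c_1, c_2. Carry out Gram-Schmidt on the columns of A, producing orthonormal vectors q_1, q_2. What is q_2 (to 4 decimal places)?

c_1 = (-4, -4, 2, 2); ‖c_1‖ = 6.3246, so q_1 = (-0.6325, -0.6325, 0.3162, 0.3162).
q_1·c_2 = (-0.6325)·(-4) + (-0.6325)·2 + 0.3162·0 + 0.3162·0 = 1.2649.
u_2 = c_2 − 1.2649·q_1 = (-3.2000, 2.8000, -0.4000, -0.4000).
‖u_2‖ = 4.2895, so q_2 = (-0.7460, 0.6528, -0.0933, -0.0933).

q_2 = (-0.7460, 0.6528, -0.0933, -0.0933)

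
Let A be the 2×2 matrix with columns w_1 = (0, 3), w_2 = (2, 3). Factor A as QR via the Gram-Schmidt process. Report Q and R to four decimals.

w_1 = (0, 3); ‖w_1‖ = 3.0000, so q_1 = (0.0000, 1.0000).
q_1·w_2 = 0.0000·2 + 1.0000·3 = 3.0000.
u_2 = w_2 − 3.0000·q_1 = (2.0000, 0.0000).
‖u_2‖ = 2.0000, so q_2 = (1.0000, 0.0000).

Q = [[0.0000, 1.0000], [1.0000, 0.0000]], R = [[3.0000, 3.0000], [0.0000, 2.0000]]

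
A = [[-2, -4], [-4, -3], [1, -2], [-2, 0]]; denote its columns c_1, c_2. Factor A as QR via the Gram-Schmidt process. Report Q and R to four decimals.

Q = [[-0.4000, -0.6392], [-0.8000, -0.0300], [0.2000, -0.6792], [-0.4000, 0.3596]], R = [[5.0000, 3.6000], [0.0000, 4.0050]]

c_1 = (-2, -4, 1, -2); ‖c_1‖ = 5.0000, so e_1 = (-0.4000, -0.8000, 0.2000, -0.4000).
e_1·c_2 = (-0.4000)·(-4) + (-0.8000)·(-3) + 0.2000·(-2) + (-0.4000)·0 = 3.6000.
u_2 = c_2 − 3.6000·e_1 = (-2.5600, -0.1200, -2.7200, 1.4400).
‖u_2‖ = 4.0050, so e_2 = (-0.6392, -0.0300, -0.6792, 0.3596).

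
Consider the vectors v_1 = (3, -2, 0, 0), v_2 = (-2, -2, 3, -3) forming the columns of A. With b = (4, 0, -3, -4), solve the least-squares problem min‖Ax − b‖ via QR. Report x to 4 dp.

v_1 = (3, -2, 0, 0); ‖v_1‖ = 3.6056, so e_1 = (0.8321, -0.5547, 0.0000, 0.0000).
e_1·v_2 = 0.8321·(-2) + (-0.5547)·(-2) + 0.0000·3 + 0.0000·(-3) = -0.5547.
u_2 = v_2 + 0.5547·e_1 = (-1.5385, -2.3077, 3.0000, -3.0000).
‖u_2‖ = 5.0688, so e_2 = (-0.3035, -0.4553, 0.5919, -0.5919).
Qᵀb = (3.3282, -0.6222).
Back-substitute: x_2 = -0.6222/5.0688 = -0.1228.
x_1 = (3.3282 + 0.5547·(-0.1228))/3.6056 = 0.9042.

x = (0.9042, -0.1228)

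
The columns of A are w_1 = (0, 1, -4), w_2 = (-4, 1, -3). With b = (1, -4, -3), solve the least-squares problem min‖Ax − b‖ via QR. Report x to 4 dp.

x = (0.7143, -0.3187)

w_1 = (0, 1, -4); ‖w_1‖ = 4.1231, so e_1 = (0.0000, 0.2425, -0.9701).
e_1·w_2 = 0.0000·(-4) + 0.2425·1 + (-0.9701)·(-3) = 3.1530.
u_2 = w_2 − 3.1530·e_1 = (-4.0000, 0.2353, 0.0588).
‖u_2‖ = 4.0073, so e_2 = (-0.9982, 0.0587, 0.0147).
Qᵀb = (1.9403, -1.2771).
Back-substitute: x_2 = -1.2771/4.0073 = -0.3187.
x_1 = (1.9403 − 3.1530·(-0.3187))/4.1231 = 0.7143.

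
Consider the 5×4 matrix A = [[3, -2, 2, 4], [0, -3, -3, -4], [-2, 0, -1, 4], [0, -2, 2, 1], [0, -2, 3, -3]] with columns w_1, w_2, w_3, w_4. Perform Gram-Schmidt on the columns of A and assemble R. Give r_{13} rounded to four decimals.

w_1 = (3, 0, -2, 0, 0); ‖w_1‖ = 3.6056, so e_1 = (0.8321, 0.0000, -0.5547, 0.0000, 0.0000).
r_{13} = e_1·w_3 = 2.2188.

r_{13} = 2.2188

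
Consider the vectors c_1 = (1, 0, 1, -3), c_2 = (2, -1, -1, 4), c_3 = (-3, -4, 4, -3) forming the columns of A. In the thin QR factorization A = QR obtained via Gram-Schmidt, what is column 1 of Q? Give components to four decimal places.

c_1 = (1, 0, 1, -3); ‖c_1‖ = 3.3166, so e_1 = (0.3015, 0.0000, 0.3015, -0.9045).

e_1 = (0.3015, 0.0000, 0.3015, -0.9045)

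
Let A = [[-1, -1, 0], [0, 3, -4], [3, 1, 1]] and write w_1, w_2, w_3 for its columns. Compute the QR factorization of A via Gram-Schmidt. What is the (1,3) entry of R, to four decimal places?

r_{13} = 0.9487

w_1 = (-1, 0, 3); ‖w_1‖ = 3.1623, so e_1 = (-0.3162, 0.0000, 0.9487).
r_{13} = e_1·w_3 = 0.9487.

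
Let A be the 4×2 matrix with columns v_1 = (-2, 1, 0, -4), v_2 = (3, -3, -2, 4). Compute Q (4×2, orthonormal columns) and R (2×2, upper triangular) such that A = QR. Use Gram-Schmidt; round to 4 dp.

v_1 = (-2, 1, 0, -4); ‖v_1‖ = 4.5826, so q_1 = (-0.4364, 0.2182, 0.0000, -0.8729).
q_1·v_2 = (-0.4364)·3 + 0.2182·(-3) + 0.0000·(-2) + (-0.8729)·4 = -5.4554.
u_2 = v_2 + 5.4554·q_1 = (0.6190, -1.8095, -2.0000, -0.7619).
‖u_2‖ = 2.8702, so q_2 = (0.2157, -0.6305, -0.6968, -0.2655).

Q = [[-0.4364, 0.2157], [0.2182, -0.6305], [0.0000, -0.6968], [-0.8729, -0.2655]], R = [[4.5826, -5.4554], [0.0000, 2.8702]]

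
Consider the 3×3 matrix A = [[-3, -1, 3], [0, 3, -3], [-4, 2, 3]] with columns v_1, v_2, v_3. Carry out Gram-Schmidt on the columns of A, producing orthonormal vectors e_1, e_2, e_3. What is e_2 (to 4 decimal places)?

e_2 = (-0.4438, 0.8321, 0.3328)

v_1 = (-3, 0, -4); ‖v_1‖ = 5.0000, so e_1 = (-0.6000, 0.0000, -0.8000).
e_1·v_2 = (-0.6000)·(-1) + 0.0000·3 + (-0.8000)·2 = -1.0000.
u_2 = v_2 + 1.0000·e_1 = (-1.6000, 3.0000, 1.2000).
‖u_2‖ = 3.6056, so e_2 = (-0.4438, 0.8321, 0.3328).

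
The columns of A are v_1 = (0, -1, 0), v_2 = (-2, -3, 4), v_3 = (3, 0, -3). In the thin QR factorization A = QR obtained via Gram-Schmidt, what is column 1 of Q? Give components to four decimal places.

v_1 = (0, -1, 0); ‖v_1‖ = 1.0000, so q_1 = (0.0000, -1.0000, 0.0000).

q_1 = (0.0000, -1.0000, 0.0000)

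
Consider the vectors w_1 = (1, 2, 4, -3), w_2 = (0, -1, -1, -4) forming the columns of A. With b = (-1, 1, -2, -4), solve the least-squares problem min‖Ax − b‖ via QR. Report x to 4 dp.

x = (-0.0238, 0.9524)

w_1 = (1, 2, 4, -3); ‖w_1‖ = 5.4772, so e_1 = (0.1826, 0.3651, 0.7303, -0.5477).
e_1·w_2 = 0.1826·0 + 0.3651·(-1) + 0.7303·(-1) + (-0.5477)·(-4) = 1.0954.
u_2 = w_2 − 1.0954·e_1 = (-0.2000, -1.4000, -1.8000, -3.4000).
‖u_2‖ = 4.0988, so e_2 = (-0.0488, -0.3416, -0.4392, -0.8295).
Qᵀb = (0.9129, 3.9036).
Back-substitute: x_2 = 3.9036/4.0988 = 0.9524.
x_1 = (0.9129 − 1.0954·0.9524)/5.4772 = -0.0238.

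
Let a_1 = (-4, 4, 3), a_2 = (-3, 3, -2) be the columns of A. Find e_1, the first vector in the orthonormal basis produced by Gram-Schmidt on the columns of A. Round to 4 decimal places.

e_1 = a_1/‖a_1‖ = (-4, 4, 3)/6.4031 = (-0.6247, 0.6247, 0.4685).

e_1 = (-0.6247, 0.6247, 0.4685)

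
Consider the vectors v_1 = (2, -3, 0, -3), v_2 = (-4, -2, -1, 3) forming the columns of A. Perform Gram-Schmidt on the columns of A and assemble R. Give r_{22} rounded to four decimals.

q_1 = v_1/‖v_1‖ = (2, -3, 0, -3)/4.6904 = (0.4264, -0.6396, 0.0000, -0.6396).
r_{12} = q_1·v_2 = -2.3452.
u_2 = v_2 + 2.3452·q_1 = (-3.0000, -3.5000, -1.0000, 1.5000).
r_{22} = ‖u_2‖ = 4.9497.

r_{22} = 4.9497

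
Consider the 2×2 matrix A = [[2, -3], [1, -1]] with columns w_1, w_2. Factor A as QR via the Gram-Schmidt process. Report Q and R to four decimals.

q_1 = w_1/‖w_1‖ = (2, 1)/2.2361 = (0.8944, 0.4472).
r_{12} = q_1·w_2 = -3.1305.
u_2 = w_2 + 3.1305·q_1 = (-0.2000, 0.4000).
‖u_2‖ = 0.4472, so q_2 = (-0.4472, 0.8944).

Q = [[0.8944, -0.4472], [0.4472, 0.8944]], R = [[2.2361, -3.1305], [0.0000, 0.4472]]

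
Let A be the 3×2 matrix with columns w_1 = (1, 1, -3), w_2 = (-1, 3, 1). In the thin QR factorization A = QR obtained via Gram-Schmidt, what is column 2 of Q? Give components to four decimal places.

w_1 = (1, 1, -3); ‖w_1‖ = 3.3166, so e_1 = (0.3015, 0.3015, -0.9045).
e_1·w_2 = 0.3015·(-1) + 0.3015·3 + (-0.9045)·1 = -0.3015.
u_2 = w_2 + 0.3015·e_1 = (-0.9091, 3.0909, 0.7273).
‖u_2‖ = 3.3029, so e_2 = (-0.2752, 0.9358, 0.2202).

e_2 = (-0.2752, 0.9358, 0.2202)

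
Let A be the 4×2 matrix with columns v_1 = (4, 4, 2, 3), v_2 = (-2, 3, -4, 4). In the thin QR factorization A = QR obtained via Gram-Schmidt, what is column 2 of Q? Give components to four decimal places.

e_2 = (-0.4107, 0.3467, -0.6598, 0.5251)

v_1 = (4, 4, 2, 3); ‖v_1‖ = 6.7082, so e_1 = (0.5963, 0.5963, 0.2981, 0.4472).
e_1·v_2 = 0.5963·(-2) + 0.5963·3 + 0.2981·(-4) + 0.4472·4 = 1.1926.
u_2 = v_2 − 1.1926·e_1 = (-2.7111, 2.2889, -4.3556, 3.4667).
‖u_2‖ = 6.6013, so e_2 = (-0.4107, 0.3467, -0.6598, 0.5251).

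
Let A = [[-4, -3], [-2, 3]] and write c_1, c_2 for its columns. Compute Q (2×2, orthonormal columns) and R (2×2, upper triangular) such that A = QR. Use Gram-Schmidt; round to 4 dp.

c_1 = (-4, -2); ‖c_1‖ = 4.4721, so q_1 = (-0.8944, -0.4472).
q_1·c_2 = (-0.8944)·(-3) + (-0.4472)·3 = 1.3416.
u_2 = c_2 − 1.3416·q_1 = (-1.8000, 3.6000).
‖u_2‖ = 4.0249, so q_2 = (-0.4472, 0.8944).

Q = [[-0.8944, -0.4472], [-0.4472, 0.8944]], R = [[4.4721, 1.3416], [0.0000, 4.0249]]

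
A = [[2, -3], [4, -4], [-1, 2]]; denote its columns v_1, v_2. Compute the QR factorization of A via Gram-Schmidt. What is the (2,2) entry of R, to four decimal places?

e_1 = v_1/‖v_1‖ = (2, 4, -1)/4.5826 = (0.4364, 0.8729, -0.2182).
r_{12} = e_1·v_2 = -5.2372.
u_2 = v_2 + 5.2372·e_1 = (-0.7143, 0.5714, 0.8571).
r_{22} = ‖u_2‖ = 1.2536.

r_{22} = 1.2536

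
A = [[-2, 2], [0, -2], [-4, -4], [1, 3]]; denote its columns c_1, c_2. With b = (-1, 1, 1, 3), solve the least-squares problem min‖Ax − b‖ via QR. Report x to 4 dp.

x = (0.0385, 0.0128)

c_1 = (-2, 0, -4, 1); ‖c_1‖ = 4.5826, so q_1 = (-0.4364, 0.0000, -0.8729, 0.2182).
q_1·c_2 = (-0.4364)·2 + 0.0000·(-2) + (-0.8729)·(-4) + 0.2182·3 = 3.2733.
u_2 = c_2 − 3.2733·q_1 = (3.4286, -2.0000, -1.1429, 2.2857).
‖u_2‖ = 4.7208, so q_2 = (0.7263, -0.4237, -0.2421, 0.4842).
Qᵀb = (0.2182, 0.0605).
Back-substitute: x_2 = 0.0605/4.7208 = 0.0128.
x_1 = (0.2182 − 3.2733·0.0128)/4.5826 = 0.0385.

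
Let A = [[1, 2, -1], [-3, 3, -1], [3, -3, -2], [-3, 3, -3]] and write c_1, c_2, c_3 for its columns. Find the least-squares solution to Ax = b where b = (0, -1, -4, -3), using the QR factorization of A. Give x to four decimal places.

c_1 = (1, -3, 3, -3); ‖c_1‖ = 5.2915, so q_1 = (0.1890, -0.5669, 0.5669, -0.5669).
q_1·c_2 = 0.1890·2 + (-0.5669)·3 + 0.5669·(-3) + (-0.5669)·3 = -4.7246.
u_2 = c_2 + 4.7246·q_1 = (2.8929, 0.3214, -0.3214, 0.3214).
‖u_2‖ = 2.9459, so q_2 = (0.9820, 0.1091, -0.1091, 0.1091).
q_1·c_3 = 0.1890·(-1) + (-0.5669)·(-1) + 0.5669·(-2) + (-0.5669)·(-3) = 0.9449; q_2·c_3 = 0.9820·(-1) + 0.1091·(-1) + (-0.1091)·(-2) + 0.1091·(-3) = -1.2002.
u_3 = c_3 − 0.9449·q_1 + 1.2002·q_2 = (0.0000, -0.3333, -2.6667, -2.3333).
‖u_3‖ = 3.5590, so q_3 = (0.0000, -0.0937, -0.7493, -0.6556).
Qᵀb = (0.0000, 0.0000, 5.0576).
Back-substitute: x_3 = 5.0576/3.5590 = 1.4211.
x_2 = (0.0000 + 1.2002·1.4211)/2.9459 = 0.5789.
x_1 = (0.0000 + 4.7246·0.5789 − 0.9449·1.4211)/5.2915 = 0.2632.

x = (0.2632, 0.5789, 1.4211)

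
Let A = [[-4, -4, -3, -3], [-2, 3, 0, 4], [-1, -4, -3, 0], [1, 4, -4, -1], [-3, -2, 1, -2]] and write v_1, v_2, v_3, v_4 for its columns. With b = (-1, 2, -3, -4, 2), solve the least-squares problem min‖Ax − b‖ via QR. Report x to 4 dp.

v_1 = (-4, -2, -1, 1, -3); ‖v_1‖ = 5.5678, so q_1 = (-0.7184, -0.3592, -0.1796, 0.1796, -0.5388).
q_1·v_2 = (-0.7184)·(-4) + (-0.3592)·3 + (-0.1796)·(-4) + 0.1796·4 + (-0.5388)·(-2) = 4.3105.
u_2 = v_2 − 4.3105·q_1 = (-0.9032, 4.5484, -3.2258, 3.2258, 0.3226).
‖u_2‖ = 6.5130, so q_2 = (-0.1387, 0.6984, -0.4953, 0.4953, 0.0495).
q_1·v_3 = (-0.7184)·(-3) + (-0.3592)·0 + (-0.1796)·(-3) + 0.1796·(-4) + (-0.5388)·1 = 1.4368; q_2·v_3 = (-0.1387)·(-3) + 0.6984·0 + (-0.4953)·(-3) + 0.4953·(-4) + 0.0495·1 = -0.0297.
u_3 = v_3 − 1.4368·q_1 + 0.0297·q_2 = (-1.9719, 0.5369, -2.7567, -4.2433, 1.7757).
‖u_3‖ = 5.7389, so q_3 = (-0.3436, 0.0936, -0.4803, -0.7394, 0.3094).
q_1·v_4 = (-0.7184)·(-3) + (-0.3592)·4 + (-0.1796)·0 + 0.1796·(-1) + (-0.5388)·(-2) = 1.6164; q_2·v_4 = (-0.1387)·(-3) + 0.6984·4 + (-0.4953)·0 + 0.4953·(-1) + 0.0495·(-2) = 2.6151; q_3·v_4 = (-0.3436)·(-3) + 0.0936·4 + (-0.4803)·0 + (-0.7394)·(-1) + 0.3094·(-2) = 1.5256.
u_4 = v_4 − 1.6164·q_1 − 2.6151·q_2 − 1.5256·q_3 = (-0.9519, 2.6117, 2.3184, -1.4575, -1.7306).
‖u_4‖ = 4.2686, so q_4 = (-0.2230, 0.6118, 0.5431, -0.3415, -0.4054).
Qᵀb = (-1.2572, 1.1392, 5.5482, 0.3723).
Back-substitute: x_4 = 0.3723/4.2686 = 0.0872.
x_3 = (5.5482 − 1.5256·0.0872)/5.7389 = 0.9436.
x_2 = (1.1392 + 0.0297·0.9436 − 2.6151·0.0872)/6.5130 = 0.1442.
x_1 = (-1.2572 − 4.3105·0.1442 − 1.4368·0.9436 − 1.6164·0.0872)/5.5678 = -0.6063.

x = (-0.6063, 0.1442, 0.9436, 0.0872)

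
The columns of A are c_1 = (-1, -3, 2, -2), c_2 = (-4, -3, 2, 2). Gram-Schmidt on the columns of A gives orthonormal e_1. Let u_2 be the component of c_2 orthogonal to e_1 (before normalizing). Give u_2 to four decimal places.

u_2 = (-3.2778, -0.8333, 0.5556, 3.4444)

c_1 = (-1, -3, 2, -2); ‖c_1‖ = 4.2426, so e_1 = (-0.2357, -0.7071, 0.4714, -0.4714).
e_1·c_2 = (-0.2357)·(-4) + (-0.7071)·(-3) + 0.4714·2 + (-0.4714)·2 = 3.0641.
u_2 = c_2 − 3.0641·e_1 = (-3.2778, -0.8333, 0.5556, 3.4444).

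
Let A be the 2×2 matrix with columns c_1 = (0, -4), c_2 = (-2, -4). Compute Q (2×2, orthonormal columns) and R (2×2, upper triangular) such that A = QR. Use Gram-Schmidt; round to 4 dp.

Q = [[0.0000, -1.0000], [-1.0000, 0.0000]], R = [[4.0000, 4.0000], [0.0000, 2.0000]]

c_1 = (0, -4); ‖c_1‖ = 4.0000, so e_1 = (0.0000, -1.0000).
e_1·c_2 = 0.0000·(-2) + (-1.0000)·(-4) = 4.0000.
u_2 = c_2 − 4.0000·e_1 = (-2.0000, 0.0000).
‖u_2‖ = 2.0000, so e_2 = (-1.0000, 0.0000).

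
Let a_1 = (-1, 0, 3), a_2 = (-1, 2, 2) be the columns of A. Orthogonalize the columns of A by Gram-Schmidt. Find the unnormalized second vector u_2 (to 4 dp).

q_1 = a_1/‖a_1‖ = (-1, 0, 3)/3.1623 = (-0.3162, 0.0000, 0.9487).
r_{12} = q_1·a_2 = 2.2136.
u_2 = a_2 − 2.2136·q_1 = (-0.3000, 2.0000, -0.1000).

u_2 = (-0.3000, 2.0000, -0.1000)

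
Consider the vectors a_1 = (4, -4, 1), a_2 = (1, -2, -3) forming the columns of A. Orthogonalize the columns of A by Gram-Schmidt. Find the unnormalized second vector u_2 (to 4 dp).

u_2 = (-0.0909, -0.9091, -3.2727)

a_1 = (4, -4, 1); ‖a_1‖ = 5.7446, so q_1 = (0.6963, -0.6963, 0.1741).
q_1·a_2 = 0.6963·1 + (-0.6963)·(-2) + 0.1741·(-3) = 1.5667.
u_2 = a_2 − 1.5667·q_1 = (-0.0909, -0.9091, -3.2727).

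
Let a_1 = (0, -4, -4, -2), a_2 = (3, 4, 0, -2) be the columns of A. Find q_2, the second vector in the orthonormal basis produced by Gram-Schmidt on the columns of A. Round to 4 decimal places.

a_1 = (0, -4, -4, -2); ‖a_1‖ = 6.0000, so q_1 = (0.0000, -0.6667, -0.6667, -0.3333).
q_1·a_2 = 0.0000·3 + (-0.6667)·4 + (-0.6667)·0 + (-0.3333)·(-2) = -2.0000.
u_2 = a_2 + 2.0000·q_1 = (3.0000, 2.6667, -1.3333, -2.6667).
‖u_2‖ = 5.0000, so q_2 = (0.6000, 0.5333, -0.2667, -0.5333).

q_2 = (0.6000, 0.5333, -0.2667, -0.5333)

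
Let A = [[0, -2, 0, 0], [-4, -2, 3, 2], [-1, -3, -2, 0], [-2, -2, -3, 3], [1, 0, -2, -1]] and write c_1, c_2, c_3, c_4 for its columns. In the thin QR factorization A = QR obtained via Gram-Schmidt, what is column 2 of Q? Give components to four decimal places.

c_1 = (0, -4, -1, -2, 1); ‖c_1‖ = 4.6904, so e_1 = (0.0000, -0.8528, -0.2132, -0.4264, 0.2132).
e_1·c_2 = 0.0000·(-2) + (-0.8528)·(-2) + (-0.2132)·(-3) + (-0.4264)·(-2) + 0.2132·0 = 3.1980.
u_2 = c_2 − 3.1980·e_1 = (-2.0000, 0.7273, -2.3182, -0.6364, -0.6818).
‖u_2‖ = 3.2822, so e_2 = (-0.6094, 0.2216, -0.7063, -0.1939, -0.2077).

e_2 = (-0.6094, 0.2216, -0.7063, -0.1939, -0.2077)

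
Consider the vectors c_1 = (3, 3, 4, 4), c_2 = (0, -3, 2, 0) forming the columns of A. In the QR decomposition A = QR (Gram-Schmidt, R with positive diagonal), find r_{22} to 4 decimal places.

q_1 = c_1/‖c_1‖ = (3, 3, 4, 4)/7.0711 = (0.4243, 0.4243, 0.5657, 0.5657).
r_{12} = q_1·c_2 = -0.1414.
u_2 = c_2 + 0.1414·q_1 = (0.0600, -2.9400, 2.0800, 0.0800).
r_{22} = ‖u_2‖ = 3.6028.

r_{22} = 3.6028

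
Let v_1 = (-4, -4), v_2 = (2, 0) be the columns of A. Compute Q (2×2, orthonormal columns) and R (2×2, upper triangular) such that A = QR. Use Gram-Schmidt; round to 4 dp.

Q = [[-0.7071, 0.7071], [-0.7071, -0.7071]], R = [[5.6569, -1.4142], [0.0000, 1.4142]]

v_1 = (-4, -4); ‖v_1‖ = 5.6569, so e_1 = (-0.7071, -0.7071).
e_1·v_2 = (-0.7071)·2 + (-0.7071)·0 = -1.4142.
u_2 = v_2 + 1.4142·e_1 = (1.0000, -1.0000).
‖u_2‖ = 1.4142, so e_2 = (0.7071, -0.7071).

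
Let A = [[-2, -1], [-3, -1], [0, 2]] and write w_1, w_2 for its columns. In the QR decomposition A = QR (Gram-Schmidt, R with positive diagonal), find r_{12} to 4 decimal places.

r_{12} = 1.3868

w_1 = (-2, -3, 0); ‖w_1‖ = 3.6056, so q_1 = (-0.5547, -0.8321, 0.0000).
r_{12} = q_1·w_2 = 1.3868.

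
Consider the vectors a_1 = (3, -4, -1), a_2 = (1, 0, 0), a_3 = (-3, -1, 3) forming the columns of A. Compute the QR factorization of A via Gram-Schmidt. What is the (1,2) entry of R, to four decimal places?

r_{12} = 0.5883

a_1 = (3, -4, -1); ‖a_1‖ = 5.0990, so e_1 = (0.5883, -0.7845, -0.1961).
r_{12} = e_1·a_2 = 0.5883.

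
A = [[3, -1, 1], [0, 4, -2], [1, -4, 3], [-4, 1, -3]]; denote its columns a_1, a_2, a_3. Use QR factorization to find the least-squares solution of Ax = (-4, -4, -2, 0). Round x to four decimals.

x = (-1.3874, 0.5259, 1.5476)

q_1 = a_1/‖a_1‖ = (3, 0, 1, -4)/5.0990 = (0.5883, 0.0000, 0.1961, -0.7845).
r_{12} = q_1·a_2 = -2.1573.
u_2 = a_2 + 2.1573·q_1 = (0.2692, 4.0000, -3.5769, -0.6923).
‖u_2‖ = 5.4172, so q_2 = (0.0497, 0.7384, -0.6603, -0.1278).
r_{13} = q_1·a_3 = 3.5301; r_{23} = q_2·a_3 = -3.0245.
u_3 = a_3 − 3.5301·q_1 + 3.0245·q_2 = (-0.9266, 0.2333, 0.3106, -0.6173).
‖u_3‖ = 1.1792, so q_3 = (-0.7858, 0.1978, 0.2634, -0.5235).
Qᵀb = (-2.7456, -1.8318, 1.8250).
Back-substitute: x_3 = 1.8250/1.1792 = 1.5476.
x_2 = (-1.8318 + 3.0245·1.5476)/5.4172 = 0.5259.
x_1 = (-2.7456 + 2.1573·0.5259 − 3.5301·1.5476)/5.0990 = -1.3874.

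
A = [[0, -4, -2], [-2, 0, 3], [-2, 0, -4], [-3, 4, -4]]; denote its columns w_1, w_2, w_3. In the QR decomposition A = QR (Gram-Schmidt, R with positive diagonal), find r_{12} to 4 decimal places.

w_1 = (0, -2, -2, -3); ‖w_1‖ = 4.1231, so e_1 = (0.0000, -0.4851, -0.4851, -0.7276).
r_{12} = e_1·w_2 = -2.9104.

r_{12} = -2.9104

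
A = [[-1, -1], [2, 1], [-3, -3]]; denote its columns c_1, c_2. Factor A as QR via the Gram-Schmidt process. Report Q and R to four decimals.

Q = [[-0.2673, -0.1690], [0.5345, -0.8452], [-0.8018, -0.5071]], R = [[3.7417, 3.2071], [0.0000, 0.8452]]

c_1 = (-1, 2, -3); ‖c_1‖ = 3.7417, so e_1 = (-0.2673, 0.5345, -0.8018).
e_1·c_2 = (-0.2673)·(-1) + 0.5345·1 + (-0.8018)·(-3) = 3.2071.
u_2 = c_2 − 3.2071·e_1 = (-0.1429, -0.7143, -0.4286).
‖u_2‖ = 0.8452, so e_2 = (-0.1690, -0.8452, -0.5071).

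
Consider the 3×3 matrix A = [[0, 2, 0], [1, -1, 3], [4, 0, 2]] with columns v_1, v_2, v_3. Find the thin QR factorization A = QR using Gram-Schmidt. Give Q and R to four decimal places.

Q = [[0.0000, 0.8997, 0.4364], [0.2425, -0.4234, 0.8729], [0.9701, 0.1059, -0.2182]], R = [[4.1231, -0.2425, 2.6679], [0.0000, 2.2229, -1.0585], [0.0000, 0.0000, 2.1822]]

v_1 = (0, 1, 4); ‖v_1‖ = 4.1231, so e_1 = (0.0000, 0.2425, 0.9701).
e_1·v_2 = 0.0000·2 + 0.2425·(-1) + 0.9701·0 = -0.2425.
u_2 = v_2 + 0.2425·e_1 = (2.0000, -0.9412, 0.2353).
‖u_2‖ = 2.2229, so e_2 = (0.8997, -0.4234, 0.1059).
e_1·v_3 = 0.0000·0 + 0.2425·3 + 0.9701·2 = 2.6679; e_2·v_3 = 0.8997·0 + (-0.4234)·3 + 0.1059·2 = -1.0585.
u_3 = v_3 − 2.6679·e_1 + 1.0585·e_2 = (0.9524, 1.9048, -0.4762).
‖u_3‖ = 2.1822, so e_3 = (0.4364, 0.8729, -0.2182).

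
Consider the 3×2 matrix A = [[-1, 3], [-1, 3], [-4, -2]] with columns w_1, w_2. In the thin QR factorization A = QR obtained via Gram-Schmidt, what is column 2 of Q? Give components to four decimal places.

e_2 = (0.6667, 0.6667, -0.3333)

e_1 = w_1/‖w_1‖ = (-1, -1, -4)/4.2426 = (-0.2357, -0.2357, -0.9428).
r_{12} = e_1·w_2 = 0.4714.
u_2 = w_2 − 0.4714·e_1 = (3.1111, 3.1111, -1.5556).
‖u_2‖ = 4.6667, so e_2 = (0.6667, 0.6667, -0.3333).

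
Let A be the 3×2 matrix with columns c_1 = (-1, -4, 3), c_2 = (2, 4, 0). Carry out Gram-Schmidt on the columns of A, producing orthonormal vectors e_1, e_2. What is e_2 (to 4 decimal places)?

e_2 = (0.4763, 0.4483, 0.7564)

e_1 = c_1/‖c_1‖ = (-1, -4, 3)/5.0990 = (-0.1961, -0.7845, 0.5883).
r_{12} = e_1·c_2 = -3.5301.
u_2 = c_2 + 3.5301·e_1 = (1.3077, 1.2308, 2.0769).
‖u_2‖ = 2.7456, so e_2 = (0.4763, 0.4483, 0.7564).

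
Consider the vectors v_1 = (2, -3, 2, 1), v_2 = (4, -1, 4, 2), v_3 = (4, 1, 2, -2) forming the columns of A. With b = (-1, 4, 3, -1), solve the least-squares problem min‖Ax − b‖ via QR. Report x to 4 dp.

x = (-1.6345, 0.9552, 0.0517)

v_1 = (2, -3, 2, 1); ‖v_1‖ = 4.2426, so e_1 = (0.4714, -0.7071, 0.4714, 0.2357).
e_1·v_2 = 0.4714·4 + (-0.7071)·(-1) + 0.4714·4 + 0.2357·2 = 4.9497.
u_2 = v_2 − 4.9497·e_1 = (1.6667, 2.5000, 1.6667, 0.8333).
‖u_2‖ = 3.5355, so e_2 = (0.4714, 0.7071, 0.4714, 0.2357).
e_1·v_3 = 0.4714·4 + (-0.7071)·1 + 0.4714·2 + 0.2357·(-2) = 1.6499; e_2·v_3 = 0.4714·4 + 0.7071·1 + 0.4714·2 + 0.2357·(-2) = 3.0641.
u_3 = v_3 − 1.6499·e_1 − 3.0641·e_2 = (1.7778, 0.0000, -0.2222, -3.1111).
‖u_3‖ = 3.5901, so e_3 = (0.4952, 0.0000, -0.0619, -0.8666).
Qᵀb = (-2.1213, 3.5355, 0.1857).
Back-substitute: x_3 = 0.1857/3.5901 = 0.0517.
x_2 = (3.5355 − 3.0641·0.0517)/3.5355 = 0.9552.
x_1 = (-2.1213 − 4.9497·0.9552 − 1.6499·0.0517)/4.2426 = -1.6345.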